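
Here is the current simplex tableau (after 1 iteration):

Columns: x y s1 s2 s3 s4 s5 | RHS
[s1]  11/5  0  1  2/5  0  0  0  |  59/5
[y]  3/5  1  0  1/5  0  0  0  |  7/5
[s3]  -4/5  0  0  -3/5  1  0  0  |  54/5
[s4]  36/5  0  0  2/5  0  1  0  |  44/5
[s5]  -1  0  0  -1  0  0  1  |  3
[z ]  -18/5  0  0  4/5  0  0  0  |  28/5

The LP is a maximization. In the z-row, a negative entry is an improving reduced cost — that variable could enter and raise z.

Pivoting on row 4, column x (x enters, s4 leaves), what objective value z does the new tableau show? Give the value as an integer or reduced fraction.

10

Minimum ratio for x: (44/5)/(36/5) = 11/9.
z changes by −(z-row coeff of x)·ratio = −(-18/5)·(11/9) = 22/5.
New z = 28/5 + (22/5) = 10.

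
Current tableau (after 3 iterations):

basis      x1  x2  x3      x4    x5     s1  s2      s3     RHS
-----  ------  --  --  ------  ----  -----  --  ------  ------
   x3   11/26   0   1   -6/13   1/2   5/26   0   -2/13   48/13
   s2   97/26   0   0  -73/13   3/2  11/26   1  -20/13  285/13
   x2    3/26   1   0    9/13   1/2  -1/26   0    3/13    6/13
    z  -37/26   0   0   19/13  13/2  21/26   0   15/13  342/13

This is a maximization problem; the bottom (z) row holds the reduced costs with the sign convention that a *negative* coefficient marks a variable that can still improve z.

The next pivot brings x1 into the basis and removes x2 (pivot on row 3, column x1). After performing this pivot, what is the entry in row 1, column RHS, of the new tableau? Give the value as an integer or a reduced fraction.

2

Pivot element is row 3, column x1: 3/26.
Normalize row 3: new (row 3, RHS) = (6/13)/(3/26) = 4.
row 1 ← row 1 − (11/26)·(new row 3): 48/13 − (11/26)·4 = 2.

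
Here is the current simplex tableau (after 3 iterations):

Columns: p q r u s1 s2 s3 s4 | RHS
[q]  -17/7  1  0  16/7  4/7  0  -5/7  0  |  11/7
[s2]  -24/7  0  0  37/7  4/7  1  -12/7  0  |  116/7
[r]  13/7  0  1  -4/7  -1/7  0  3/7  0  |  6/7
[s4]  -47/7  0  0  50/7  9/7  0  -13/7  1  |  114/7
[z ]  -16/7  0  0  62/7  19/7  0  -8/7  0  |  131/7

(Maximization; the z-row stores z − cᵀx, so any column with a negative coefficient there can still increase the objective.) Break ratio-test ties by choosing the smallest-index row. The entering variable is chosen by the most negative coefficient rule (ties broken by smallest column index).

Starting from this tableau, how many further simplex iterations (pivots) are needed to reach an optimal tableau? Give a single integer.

2

pivot: p in, r out → z = 257/13
pivot: s3 in, p out → z = 21
No improving column remains; optimal.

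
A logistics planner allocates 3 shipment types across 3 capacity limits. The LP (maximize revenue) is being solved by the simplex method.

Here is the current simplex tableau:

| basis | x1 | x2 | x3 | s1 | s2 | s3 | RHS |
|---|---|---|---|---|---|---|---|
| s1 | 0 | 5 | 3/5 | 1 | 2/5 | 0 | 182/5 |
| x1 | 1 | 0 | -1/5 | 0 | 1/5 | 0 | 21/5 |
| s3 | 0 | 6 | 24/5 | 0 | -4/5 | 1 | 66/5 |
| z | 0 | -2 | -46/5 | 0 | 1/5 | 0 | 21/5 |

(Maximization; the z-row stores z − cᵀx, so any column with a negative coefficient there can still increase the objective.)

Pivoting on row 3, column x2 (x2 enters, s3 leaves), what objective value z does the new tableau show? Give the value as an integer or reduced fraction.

43/5

Minimum ratio for x2: (66/5)/6 = 11/5.
z changes by −(z-row coeff of x2)·ratio = −(-2)·(11/5) = 22/5.
New z = 21/5 + (22/5) = 43/5.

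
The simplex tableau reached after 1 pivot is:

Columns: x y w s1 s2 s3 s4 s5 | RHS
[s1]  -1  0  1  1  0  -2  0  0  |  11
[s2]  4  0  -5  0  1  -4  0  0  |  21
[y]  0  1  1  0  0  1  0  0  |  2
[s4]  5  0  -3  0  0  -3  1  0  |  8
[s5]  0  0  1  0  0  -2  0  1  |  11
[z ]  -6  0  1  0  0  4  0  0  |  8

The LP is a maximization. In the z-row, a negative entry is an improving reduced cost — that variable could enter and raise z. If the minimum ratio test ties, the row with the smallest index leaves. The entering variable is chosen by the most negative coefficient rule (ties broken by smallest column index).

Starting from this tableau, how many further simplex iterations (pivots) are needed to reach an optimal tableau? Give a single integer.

pivot: x in, s4 out → z = 88/5
pivot: w in, y out → z = 114/5
No improving column remains; optimal.

2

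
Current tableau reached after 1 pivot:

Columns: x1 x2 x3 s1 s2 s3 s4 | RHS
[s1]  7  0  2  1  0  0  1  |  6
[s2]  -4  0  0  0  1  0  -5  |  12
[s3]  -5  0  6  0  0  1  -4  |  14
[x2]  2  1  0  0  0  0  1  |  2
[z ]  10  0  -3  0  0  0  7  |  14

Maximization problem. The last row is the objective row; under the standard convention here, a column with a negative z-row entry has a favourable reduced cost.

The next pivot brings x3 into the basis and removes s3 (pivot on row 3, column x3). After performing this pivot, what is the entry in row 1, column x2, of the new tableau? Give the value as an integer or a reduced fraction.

0

Pivot element is row 3, column x3: 6.
Normalize row 3: new (row 3, x2) = 0/6 = 0.
row 1 ← row 1 − 2·(new row 3): 0 − 2·0 = 0.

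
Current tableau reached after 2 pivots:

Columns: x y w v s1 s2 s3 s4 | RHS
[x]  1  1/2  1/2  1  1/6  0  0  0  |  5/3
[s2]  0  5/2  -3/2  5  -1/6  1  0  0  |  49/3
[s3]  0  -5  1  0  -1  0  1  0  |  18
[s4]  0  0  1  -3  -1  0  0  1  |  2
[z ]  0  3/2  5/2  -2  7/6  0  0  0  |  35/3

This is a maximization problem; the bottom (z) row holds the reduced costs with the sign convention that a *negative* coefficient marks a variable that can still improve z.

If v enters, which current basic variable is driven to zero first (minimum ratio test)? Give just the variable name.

Ratios: row 1 (x): (5/3)/1 = 5/3; row 2 (s2): (49/3)/5 = 49/15; row 3 (s3): entry 0 ≤ 0, skip; row 4 (s4): entry -3 ≤ 0, skip.
Minimum ratio 5/3 is in the x row, so x leaves.

x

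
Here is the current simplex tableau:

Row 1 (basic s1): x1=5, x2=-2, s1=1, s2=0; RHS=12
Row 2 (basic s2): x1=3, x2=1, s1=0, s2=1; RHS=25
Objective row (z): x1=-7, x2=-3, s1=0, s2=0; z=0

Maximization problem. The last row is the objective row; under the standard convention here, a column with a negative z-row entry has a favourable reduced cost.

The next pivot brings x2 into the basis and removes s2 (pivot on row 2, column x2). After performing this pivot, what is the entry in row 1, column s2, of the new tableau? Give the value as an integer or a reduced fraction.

2

Pivot element is row 2, column x2: 1.
Normalize row 2: new (row 2, s2) = 1/1 = 1.
row 1 ← row 1 − (-2)·(new row 2): 0 − (-2)·1 = 2.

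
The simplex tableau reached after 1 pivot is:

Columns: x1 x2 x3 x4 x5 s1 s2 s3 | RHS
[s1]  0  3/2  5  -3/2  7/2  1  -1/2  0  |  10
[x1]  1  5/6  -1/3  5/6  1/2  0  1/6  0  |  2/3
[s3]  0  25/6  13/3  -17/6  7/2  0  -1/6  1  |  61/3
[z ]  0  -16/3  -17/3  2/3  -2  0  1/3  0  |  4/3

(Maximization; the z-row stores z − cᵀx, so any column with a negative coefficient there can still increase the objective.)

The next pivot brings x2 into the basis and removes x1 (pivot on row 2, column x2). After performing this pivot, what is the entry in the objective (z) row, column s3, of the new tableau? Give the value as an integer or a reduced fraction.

0

Pivot element is row 2, column x2: 5/6.
Normalize row 2: new (row 2, s3) = 0/(5/6) = 0.
z-row ← z-row − (-16/3)·(new row 2): 0 − (-16/3)·0 = 0.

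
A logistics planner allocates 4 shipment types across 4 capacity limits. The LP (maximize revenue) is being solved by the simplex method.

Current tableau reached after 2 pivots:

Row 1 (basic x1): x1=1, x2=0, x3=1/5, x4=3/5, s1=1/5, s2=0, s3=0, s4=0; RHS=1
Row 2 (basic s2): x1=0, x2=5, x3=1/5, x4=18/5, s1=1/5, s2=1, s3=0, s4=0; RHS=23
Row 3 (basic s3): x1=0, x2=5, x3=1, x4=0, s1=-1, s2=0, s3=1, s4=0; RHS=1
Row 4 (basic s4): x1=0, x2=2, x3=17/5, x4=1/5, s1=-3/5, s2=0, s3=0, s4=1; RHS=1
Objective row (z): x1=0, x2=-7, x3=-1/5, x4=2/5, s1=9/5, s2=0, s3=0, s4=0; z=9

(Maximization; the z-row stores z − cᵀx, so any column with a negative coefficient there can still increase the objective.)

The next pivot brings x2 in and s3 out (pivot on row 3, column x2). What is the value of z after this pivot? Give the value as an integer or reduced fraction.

52/5

Minimum ratio for x2: 1/5 = 1/5.
z changes by −(z-row coeff of x2)·ratio = −(-7)·(1/5) = 7/5.
New z = 9 + (7/5) = 52/5.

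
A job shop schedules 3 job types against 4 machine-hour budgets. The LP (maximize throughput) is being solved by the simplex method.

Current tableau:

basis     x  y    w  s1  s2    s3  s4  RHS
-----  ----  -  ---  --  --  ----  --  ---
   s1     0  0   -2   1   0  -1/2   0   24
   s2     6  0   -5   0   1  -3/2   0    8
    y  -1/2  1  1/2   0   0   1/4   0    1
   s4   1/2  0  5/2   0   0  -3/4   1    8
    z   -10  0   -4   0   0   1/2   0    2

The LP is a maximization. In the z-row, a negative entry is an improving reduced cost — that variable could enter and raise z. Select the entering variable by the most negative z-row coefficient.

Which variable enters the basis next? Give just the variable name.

x

Objective-row coefficients: x: -10, y: 0, w: -4, s1: 0, s2: 0, s3: 1/2, s4: 0.
The most negative is -10 in column x, so x enters.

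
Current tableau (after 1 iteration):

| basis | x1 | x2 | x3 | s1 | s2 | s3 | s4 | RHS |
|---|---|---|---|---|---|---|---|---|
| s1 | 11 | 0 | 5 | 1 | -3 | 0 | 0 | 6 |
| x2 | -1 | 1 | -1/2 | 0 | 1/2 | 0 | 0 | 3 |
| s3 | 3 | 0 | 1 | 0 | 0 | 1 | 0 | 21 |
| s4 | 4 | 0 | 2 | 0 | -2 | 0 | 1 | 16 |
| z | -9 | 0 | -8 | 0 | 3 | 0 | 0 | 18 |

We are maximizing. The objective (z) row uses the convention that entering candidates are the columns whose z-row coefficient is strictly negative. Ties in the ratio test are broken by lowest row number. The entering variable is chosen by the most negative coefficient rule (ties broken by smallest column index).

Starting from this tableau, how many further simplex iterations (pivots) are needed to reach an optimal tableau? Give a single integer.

pivot: x1 in, s1 out → z = 252/11
pivot: x3 in, x1 out → z = 138/5
pivot: s2 in, x2 out → z = 60
No improving column remains; optimal.

3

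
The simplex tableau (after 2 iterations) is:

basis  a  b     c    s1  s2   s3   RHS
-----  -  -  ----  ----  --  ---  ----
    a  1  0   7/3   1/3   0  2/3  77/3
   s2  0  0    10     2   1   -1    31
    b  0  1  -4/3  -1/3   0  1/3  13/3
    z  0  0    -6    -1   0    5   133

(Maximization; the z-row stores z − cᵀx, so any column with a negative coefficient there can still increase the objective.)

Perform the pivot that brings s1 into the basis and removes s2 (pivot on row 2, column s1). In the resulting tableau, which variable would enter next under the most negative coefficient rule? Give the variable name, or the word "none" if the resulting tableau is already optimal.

c

Pivot element 2. New z-row = old z-row − (-1)·(row 2/2).
Updated z-row coefficients: a: 0, b: 0, c: -1, s1: 0, s2: 1/2, s3: 9/2.
The most negative is -1 in column c, so c would enter next.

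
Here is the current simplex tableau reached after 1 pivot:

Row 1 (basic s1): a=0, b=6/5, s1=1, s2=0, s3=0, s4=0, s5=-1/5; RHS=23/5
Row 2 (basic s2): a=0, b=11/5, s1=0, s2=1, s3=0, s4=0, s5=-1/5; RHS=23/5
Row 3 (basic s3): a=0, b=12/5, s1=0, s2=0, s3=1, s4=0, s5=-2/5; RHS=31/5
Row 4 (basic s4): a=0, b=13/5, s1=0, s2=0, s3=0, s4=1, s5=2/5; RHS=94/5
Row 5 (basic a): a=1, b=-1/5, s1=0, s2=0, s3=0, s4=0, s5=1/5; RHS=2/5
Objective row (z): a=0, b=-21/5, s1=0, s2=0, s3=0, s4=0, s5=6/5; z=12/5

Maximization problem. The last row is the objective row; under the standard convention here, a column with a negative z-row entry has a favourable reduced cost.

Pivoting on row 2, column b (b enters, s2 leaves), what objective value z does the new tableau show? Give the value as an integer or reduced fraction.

Minimum ratio for b: (23/5)/(11/5) = 23/11.
z changes by −(z-row coeff of b)·ratio = −(-21/5)·(23/11) = 483/55.
New z = 12/5 + (483/55) = 123/11.

123/11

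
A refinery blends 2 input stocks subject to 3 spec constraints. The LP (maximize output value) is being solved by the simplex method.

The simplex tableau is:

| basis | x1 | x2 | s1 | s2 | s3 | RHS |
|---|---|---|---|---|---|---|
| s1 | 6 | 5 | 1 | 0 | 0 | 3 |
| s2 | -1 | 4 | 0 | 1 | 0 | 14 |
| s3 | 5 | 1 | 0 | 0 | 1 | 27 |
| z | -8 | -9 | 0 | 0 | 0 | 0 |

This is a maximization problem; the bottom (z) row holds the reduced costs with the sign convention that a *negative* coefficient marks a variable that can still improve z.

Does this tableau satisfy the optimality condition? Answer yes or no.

no

Column x1 has objective-row coefficient -8, which is negative; an improving pivot exists, so not yet optimal.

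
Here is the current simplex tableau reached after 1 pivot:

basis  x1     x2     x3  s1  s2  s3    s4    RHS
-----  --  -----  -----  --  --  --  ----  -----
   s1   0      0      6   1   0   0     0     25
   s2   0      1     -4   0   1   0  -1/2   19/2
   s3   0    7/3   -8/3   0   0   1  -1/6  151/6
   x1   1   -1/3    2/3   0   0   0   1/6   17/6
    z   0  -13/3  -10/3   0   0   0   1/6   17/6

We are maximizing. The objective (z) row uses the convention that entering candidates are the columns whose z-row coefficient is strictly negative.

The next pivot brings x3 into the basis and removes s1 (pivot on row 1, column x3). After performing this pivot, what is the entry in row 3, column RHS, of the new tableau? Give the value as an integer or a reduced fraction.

653/18

Pivot element is row 1, column x3: 6.
Normalize row 1: new (row 1, RHS) = 25/6 = 25/6.
row 3 ← row 3 − (-8/3)·(new row 1): 151/6 − (-8/3)·(25/6) = 653/18.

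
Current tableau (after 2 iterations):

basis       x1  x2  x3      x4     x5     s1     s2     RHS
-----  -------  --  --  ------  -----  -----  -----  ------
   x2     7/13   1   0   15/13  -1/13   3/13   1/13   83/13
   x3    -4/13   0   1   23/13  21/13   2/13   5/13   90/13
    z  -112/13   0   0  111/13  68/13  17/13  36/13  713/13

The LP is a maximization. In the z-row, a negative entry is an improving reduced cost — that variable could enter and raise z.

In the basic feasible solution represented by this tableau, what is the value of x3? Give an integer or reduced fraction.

x3 is basic (row 2); its value is the RHS of that row: 90/13.

90/13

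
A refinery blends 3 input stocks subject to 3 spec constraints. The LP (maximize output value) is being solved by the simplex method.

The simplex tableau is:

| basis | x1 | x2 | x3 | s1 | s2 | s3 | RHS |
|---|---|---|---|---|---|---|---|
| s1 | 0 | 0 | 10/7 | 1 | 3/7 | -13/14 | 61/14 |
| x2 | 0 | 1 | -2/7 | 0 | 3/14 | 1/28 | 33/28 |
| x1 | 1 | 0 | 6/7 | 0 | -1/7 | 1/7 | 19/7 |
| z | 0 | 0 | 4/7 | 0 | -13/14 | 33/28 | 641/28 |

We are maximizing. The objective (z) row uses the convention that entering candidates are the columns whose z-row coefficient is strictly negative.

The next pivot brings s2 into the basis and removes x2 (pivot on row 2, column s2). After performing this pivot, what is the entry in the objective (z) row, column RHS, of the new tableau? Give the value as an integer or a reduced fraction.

28

Pivot element is row 2, column s2: 3/14.
Normalize row 2: new (row 2, RHS) = (33/28)/(3/14) = 11/2.
z-row ← z-row − (-13/14)·(new row 2): 641/28 − (-13/14)·(11/2) = 28.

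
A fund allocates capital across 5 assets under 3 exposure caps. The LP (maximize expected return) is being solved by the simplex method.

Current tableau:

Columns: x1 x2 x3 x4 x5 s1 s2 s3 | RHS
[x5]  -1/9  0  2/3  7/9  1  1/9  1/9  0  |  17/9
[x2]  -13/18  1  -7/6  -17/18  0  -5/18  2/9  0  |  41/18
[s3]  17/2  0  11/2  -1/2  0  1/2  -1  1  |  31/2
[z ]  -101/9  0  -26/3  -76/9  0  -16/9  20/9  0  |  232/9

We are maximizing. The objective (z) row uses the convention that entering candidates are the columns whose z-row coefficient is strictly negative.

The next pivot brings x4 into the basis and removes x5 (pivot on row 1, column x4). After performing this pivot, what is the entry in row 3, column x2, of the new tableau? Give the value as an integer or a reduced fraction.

0

Pivot element is row 1, column x4: 7/9.
Normalize row 1: new (row 1, x2) = 0/(7/9) = 0.
row 3 ← row 3 − (-1/2)·(new row 1): 0 − (-1/2)·0 = 0.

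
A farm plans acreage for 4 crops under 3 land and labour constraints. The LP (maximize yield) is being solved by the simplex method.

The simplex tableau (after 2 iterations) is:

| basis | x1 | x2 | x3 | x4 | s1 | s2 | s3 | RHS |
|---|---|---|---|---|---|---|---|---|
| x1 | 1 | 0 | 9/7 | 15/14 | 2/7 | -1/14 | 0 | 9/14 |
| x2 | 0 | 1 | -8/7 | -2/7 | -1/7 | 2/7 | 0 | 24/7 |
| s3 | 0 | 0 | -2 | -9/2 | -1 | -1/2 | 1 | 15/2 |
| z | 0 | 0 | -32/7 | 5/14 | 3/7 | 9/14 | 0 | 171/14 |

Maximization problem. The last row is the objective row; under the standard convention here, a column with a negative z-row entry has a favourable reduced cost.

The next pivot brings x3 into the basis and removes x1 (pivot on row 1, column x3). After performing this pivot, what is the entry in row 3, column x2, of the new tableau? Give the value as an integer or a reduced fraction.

0

Pivot element is row 1, column x3: 9/7.
Normalize row 1: new (row 1, x2) = 0/(9/7) = 0.
row 3 ← row 3 − (-2)·(new row 1): 0 − (-2)·0 = 0.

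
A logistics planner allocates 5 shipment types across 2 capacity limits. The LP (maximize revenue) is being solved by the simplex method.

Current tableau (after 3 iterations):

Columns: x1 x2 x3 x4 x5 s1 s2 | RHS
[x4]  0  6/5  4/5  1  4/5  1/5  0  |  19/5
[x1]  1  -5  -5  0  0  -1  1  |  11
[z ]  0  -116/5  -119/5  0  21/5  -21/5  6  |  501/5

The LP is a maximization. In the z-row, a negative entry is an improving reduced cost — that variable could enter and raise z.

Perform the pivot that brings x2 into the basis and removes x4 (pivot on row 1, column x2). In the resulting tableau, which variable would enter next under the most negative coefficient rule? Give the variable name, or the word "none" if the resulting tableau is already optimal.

Pivot element 6/5. New z-row = old z-row − (-116/5)·(row 1/(6/5)).
Updated z-row coefficients: x1: 0, x2: 0, x3: -25/3, x4: 58/3, x5: 59/3, s1: -1/3, s2: 6.
The most negative is -25/3 in column x3, so x3 would enter next.

x3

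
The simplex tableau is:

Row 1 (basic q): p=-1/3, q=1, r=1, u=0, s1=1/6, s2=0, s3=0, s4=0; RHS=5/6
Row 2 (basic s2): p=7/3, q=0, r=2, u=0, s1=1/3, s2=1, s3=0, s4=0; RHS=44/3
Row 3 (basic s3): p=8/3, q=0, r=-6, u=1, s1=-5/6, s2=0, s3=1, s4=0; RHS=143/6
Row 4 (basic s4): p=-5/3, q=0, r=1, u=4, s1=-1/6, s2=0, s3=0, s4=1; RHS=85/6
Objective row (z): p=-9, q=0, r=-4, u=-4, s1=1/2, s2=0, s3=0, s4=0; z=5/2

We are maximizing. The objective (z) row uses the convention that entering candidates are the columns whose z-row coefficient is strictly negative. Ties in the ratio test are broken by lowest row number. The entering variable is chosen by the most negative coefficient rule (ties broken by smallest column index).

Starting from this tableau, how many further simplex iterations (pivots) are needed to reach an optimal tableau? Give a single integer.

2

pivot: p in, s2 out → z = 827/14
pivot: u in, s4 out → z = 586/7
No improving column remains; optimal.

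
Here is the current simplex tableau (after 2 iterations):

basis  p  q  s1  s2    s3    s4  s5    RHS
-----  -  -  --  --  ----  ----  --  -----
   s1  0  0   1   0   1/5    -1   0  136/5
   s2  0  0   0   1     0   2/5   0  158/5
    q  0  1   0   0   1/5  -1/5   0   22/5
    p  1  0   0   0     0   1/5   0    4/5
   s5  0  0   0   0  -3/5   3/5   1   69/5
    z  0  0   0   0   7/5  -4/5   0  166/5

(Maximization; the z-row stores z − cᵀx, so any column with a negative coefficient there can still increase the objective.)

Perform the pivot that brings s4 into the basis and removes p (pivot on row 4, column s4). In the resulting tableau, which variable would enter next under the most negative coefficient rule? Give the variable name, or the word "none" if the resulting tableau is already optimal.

Pivot element 1/5. New z-row = old z-row − (-4/5)·(row 4/(1/5)).
Updated z-row coefficients: p: 4, q: 0, s1: 0, s2: 0, s3: 7/5, s4: 0, s5: 0.
No coefficient is strictly negative; the tableau after this pivot is optimal.

none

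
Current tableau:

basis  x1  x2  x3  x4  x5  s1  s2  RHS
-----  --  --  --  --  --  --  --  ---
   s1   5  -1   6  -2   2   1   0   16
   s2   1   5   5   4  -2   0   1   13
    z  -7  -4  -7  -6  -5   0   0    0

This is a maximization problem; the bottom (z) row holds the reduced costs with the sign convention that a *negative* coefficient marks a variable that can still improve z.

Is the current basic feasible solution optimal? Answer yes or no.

no

Column x1 has objective-row coefficient -7, which is negative; an improving pivot exists, so not yet optimal.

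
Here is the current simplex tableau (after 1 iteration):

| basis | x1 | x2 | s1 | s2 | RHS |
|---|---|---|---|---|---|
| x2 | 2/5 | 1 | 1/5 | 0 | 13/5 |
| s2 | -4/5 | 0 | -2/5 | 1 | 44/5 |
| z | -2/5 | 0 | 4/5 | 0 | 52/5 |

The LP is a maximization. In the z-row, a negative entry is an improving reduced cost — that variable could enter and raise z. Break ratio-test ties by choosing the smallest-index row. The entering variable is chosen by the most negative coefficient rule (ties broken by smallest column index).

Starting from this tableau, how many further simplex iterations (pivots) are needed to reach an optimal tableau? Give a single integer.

pivot: x1 in, x2 out → z = 13
No improving column remains; optimal.

1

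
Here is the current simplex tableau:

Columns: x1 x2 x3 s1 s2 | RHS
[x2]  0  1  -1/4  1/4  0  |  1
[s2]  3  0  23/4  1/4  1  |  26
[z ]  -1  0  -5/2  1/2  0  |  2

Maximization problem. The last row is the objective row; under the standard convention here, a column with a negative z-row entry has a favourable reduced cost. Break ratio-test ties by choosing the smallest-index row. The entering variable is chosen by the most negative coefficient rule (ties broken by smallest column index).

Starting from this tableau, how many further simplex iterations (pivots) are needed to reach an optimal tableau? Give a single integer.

pivot: x3 in, s2 out → z = 306/23
No improving column remains; optimal.

1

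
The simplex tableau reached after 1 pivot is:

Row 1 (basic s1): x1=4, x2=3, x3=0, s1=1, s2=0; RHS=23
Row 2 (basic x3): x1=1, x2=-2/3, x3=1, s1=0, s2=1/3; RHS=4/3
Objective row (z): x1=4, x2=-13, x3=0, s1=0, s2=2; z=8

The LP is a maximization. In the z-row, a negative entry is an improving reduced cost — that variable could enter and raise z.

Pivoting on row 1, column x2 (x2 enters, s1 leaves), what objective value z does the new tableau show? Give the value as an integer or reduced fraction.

323/3

Minimum ratio for x2: 23/3 = 23/3.
z changes by −(z-row coeff of x2)·ratio = −(-13)·(23/3) = 299/3.
New z = 8 + (299/3) = 323/3.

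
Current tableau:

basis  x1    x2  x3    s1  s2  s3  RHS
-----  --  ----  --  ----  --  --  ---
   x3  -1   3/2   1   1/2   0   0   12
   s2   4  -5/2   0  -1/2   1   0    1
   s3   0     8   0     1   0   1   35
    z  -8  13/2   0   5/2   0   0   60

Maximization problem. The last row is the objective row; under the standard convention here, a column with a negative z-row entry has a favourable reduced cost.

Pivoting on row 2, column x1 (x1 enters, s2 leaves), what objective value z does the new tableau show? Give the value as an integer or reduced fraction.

Minimum ratio for x1: 1/4 = 1/4.
z changes by −(z-row coeff of x1)·ratio = −(-8)·(1/4) = 2.
New z = 60 + 2 = 62.

62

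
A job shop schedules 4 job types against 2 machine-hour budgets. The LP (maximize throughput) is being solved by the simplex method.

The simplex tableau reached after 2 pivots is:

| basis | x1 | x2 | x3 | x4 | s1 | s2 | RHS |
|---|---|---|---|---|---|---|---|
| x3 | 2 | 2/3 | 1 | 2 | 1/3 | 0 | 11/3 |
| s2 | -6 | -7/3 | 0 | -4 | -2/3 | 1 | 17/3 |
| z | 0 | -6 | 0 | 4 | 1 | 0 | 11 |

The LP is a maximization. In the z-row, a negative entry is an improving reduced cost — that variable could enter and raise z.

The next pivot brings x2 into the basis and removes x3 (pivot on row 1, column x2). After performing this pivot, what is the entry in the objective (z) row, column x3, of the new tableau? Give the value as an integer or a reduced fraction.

Pivot element is row 1, column x2: 2/3.
Normalize row 1: new (row 1, x3) = 1/(2/3) = 3/2.
z-row ← z-row − (-6)·(new row 1): 0 − (-6)·(3/2) = 9.

9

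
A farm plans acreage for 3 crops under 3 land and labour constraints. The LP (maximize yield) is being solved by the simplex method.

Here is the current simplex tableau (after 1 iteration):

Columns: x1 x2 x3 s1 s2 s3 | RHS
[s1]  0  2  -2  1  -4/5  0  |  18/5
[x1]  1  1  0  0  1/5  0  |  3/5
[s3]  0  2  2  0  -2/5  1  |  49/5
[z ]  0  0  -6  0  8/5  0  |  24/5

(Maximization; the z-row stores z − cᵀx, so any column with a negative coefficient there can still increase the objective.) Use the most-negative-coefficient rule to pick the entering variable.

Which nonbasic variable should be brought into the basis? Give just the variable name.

Objective-row coefficients: x1: 0, x2: 0, x3: -6, s1: 0, s2: 8/5, s3: 0.
The most negative is -6 in column x3, so x3 enters.

x3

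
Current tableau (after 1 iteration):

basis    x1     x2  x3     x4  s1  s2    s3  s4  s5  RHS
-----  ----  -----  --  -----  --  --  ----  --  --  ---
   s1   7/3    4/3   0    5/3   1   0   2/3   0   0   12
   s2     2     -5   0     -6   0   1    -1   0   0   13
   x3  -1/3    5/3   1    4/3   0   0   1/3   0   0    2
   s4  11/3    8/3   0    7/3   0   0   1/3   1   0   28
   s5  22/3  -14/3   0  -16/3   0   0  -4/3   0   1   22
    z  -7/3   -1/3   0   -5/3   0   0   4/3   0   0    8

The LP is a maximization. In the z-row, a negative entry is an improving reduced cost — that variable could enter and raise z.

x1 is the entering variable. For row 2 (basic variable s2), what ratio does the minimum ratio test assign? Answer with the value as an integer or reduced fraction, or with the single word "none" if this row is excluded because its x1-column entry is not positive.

13/2

Ratio = RHS / (x1 entry) = 13 / 2 = 13/2.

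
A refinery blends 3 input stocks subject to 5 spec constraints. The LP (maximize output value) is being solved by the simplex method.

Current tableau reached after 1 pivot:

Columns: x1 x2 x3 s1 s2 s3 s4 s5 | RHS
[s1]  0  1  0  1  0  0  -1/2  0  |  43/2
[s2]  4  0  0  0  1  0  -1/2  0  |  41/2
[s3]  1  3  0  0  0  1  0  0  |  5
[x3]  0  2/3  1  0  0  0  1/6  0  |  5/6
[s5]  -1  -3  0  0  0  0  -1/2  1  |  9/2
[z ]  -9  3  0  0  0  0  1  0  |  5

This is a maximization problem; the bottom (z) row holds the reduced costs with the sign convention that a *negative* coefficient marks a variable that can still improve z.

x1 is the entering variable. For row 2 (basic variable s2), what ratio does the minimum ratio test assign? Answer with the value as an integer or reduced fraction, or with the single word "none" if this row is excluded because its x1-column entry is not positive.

Ratio = RHS / (x1 entry) = (41/2) / 4 = 41/8.

41/8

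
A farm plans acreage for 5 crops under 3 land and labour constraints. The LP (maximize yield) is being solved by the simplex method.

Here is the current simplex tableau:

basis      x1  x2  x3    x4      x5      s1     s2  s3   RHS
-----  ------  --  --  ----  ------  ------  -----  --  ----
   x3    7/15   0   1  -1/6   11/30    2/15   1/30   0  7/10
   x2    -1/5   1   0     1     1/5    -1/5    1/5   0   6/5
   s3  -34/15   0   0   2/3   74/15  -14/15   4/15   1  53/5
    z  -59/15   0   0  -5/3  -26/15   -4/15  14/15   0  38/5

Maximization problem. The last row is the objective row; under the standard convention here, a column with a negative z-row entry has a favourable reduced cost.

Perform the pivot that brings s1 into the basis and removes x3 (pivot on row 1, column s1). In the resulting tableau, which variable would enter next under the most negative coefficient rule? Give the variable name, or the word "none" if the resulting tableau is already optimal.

Pivot element 2/15. New z-row = old z-row − (-4/15)·(row 1/(2/15)).
Updated z-row coefficients: x1: -3, x2: 0, x3: 2, x4: -2, x5: -1, s1: 0, s2: 1, s3: 0.
The most negative is -3 in column x1, so x1 would enter next.

x1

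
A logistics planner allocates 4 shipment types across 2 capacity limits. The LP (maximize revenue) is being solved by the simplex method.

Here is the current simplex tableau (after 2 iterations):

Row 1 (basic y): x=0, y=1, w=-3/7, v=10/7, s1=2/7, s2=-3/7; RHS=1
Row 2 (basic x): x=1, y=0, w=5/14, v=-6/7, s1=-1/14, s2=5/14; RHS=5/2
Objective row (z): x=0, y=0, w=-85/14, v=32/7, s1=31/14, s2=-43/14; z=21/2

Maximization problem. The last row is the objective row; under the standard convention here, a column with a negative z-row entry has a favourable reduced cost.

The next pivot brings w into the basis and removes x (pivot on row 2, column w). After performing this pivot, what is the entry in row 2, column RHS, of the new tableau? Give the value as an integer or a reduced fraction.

7

Pivot element is row 2, column w: 5/14.
Normalize row 2: new (row 2, RHS) = (5/2)/(5/14) = 7.
Row 2 is the pivot row, so the entry is 7.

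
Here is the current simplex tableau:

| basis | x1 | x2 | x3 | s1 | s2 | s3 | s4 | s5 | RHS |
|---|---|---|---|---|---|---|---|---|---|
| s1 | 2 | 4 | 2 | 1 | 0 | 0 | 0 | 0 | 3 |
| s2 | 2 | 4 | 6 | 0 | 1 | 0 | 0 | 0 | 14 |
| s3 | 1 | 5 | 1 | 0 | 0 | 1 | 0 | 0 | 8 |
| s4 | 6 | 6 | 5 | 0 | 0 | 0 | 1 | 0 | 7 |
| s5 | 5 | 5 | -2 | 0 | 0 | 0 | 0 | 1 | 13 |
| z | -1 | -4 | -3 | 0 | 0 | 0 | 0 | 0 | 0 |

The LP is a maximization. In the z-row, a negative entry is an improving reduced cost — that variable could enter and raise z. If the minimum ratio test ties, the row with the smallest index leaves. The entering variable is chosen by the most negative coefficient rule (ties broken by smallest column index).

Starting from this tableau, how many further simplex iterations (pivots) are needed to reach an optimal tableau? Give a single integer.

pivot: x2 in, s1 out → z = 3
pivot: x3 in, s4 out → z = 17/4
No improving column remains; optimal.

2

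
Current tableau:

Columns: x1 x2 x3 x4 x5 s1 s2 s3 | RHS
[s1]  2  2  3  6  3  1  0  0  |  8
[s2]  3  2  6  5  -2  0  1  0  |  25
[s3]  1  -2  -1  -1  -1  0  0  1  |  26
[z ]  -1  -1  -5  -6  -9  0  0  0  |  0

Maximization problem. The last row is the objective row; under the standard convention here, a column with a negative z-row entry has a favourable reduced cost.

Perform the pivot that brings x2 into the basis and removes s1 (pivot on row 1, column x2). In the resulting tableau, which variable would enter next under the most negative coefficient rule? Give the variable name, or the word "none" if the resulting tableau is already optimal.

x5

Pivot element 2. New z-row = old z-row − (-1)·(row 1/2).
Updated z-row coefficients: x1: 0, x2: 0, x3: -7/2, x4: -3, x5: -15/2, s1: 1/2, s2: 0, s3: 0.
The most negative is -15/2 in column x5, so x5 would enter next.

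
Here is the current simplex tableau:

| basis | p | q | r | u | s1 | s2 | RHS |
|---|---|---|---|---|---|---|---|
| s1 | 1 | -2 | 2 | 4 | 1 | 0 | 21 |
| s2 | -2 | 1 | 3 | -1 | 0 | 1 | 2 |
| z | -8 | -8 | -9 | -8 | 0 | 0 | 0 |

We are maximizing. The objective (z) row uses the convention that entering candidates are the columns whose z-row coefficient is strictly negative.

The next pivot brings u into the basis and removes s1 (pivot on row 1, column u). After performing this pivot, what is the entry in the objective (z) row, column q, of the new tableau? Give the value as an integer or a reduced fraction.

-12

Pivot element is row 1, column u: 4.
Normalize row 1: new (row 1, q) = (-2)/4 = -1/2.
z-row ← z-row − (-8)·(new row 1): -8 − (-8)·(-1/2) = -12.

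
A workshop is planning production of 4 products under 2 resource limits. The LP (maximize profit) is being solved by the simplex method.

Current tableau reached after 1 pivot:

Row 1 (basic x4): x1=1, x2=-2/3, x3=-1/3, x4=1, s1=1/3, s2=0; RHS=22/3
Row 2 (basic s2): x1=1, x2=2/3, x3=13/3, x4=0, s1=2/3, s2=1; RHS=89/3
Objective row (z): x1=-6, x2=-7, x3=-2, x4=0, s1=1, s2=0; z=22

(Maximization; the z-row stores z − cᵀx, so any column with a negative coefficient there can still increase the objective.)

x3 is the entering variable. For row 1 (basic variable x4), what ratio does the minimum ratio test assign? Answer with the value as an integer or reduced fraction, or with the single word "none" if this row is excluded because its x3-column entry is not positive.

none

The x3 entry in row 1 is -1/3 ≤ 0, so this row gives no ratio.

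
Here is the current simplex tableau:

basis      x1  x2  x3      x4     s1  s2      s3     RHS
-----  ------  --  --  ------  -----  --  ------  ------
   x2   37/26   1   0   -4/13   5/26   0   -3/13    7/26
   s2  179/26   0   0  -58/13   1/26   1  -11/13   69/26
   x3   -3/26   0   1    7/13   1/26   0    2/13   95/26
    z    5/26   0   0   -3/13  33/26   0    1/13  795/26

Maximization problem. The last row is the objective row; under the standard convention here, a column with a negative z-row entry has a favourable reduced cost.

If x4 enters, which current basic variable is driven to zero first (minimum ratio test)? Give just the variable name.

x3

Ratios: row 1 (x2): entry -4/13 ≤ 0, skip; row 2 (s2): entry -58/13 ≤ 0, skip; row 3 (x3): (95/26)/(7/13) = 95/14.
Minimum ratio 95/14 is in the x3 row, so x3 leaves.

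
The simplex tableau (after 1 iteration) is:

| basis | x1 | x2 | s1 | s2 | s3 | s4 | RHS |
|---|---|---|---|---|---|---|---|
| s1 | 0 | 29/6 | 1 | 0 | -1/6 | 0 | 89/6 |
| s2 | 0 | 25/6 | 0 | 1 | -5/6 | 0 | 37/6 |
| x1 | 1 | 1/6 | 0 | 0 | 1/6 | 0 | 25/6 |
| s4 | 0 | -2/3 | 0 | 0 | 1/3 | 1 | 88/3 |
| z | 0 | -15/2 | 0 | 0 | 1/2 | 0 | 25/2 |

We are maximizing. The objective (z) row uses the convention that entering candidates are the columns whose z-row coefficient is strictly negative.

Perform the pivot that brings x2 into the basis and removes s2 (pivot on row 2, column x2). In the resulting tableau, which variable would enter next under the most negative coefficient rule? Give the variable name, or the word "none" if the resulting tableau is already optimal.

s3

Pivot element 25/6. New z-row = old z-row − (-15/2)·(row 2/(25/6)).
Updated z-row coefficients: x1: 0, x2: 0, s1: 0, s2: 9/5, s3: -1, s4: 0.
The most negative is -1 in column s3, so s3 would enter next.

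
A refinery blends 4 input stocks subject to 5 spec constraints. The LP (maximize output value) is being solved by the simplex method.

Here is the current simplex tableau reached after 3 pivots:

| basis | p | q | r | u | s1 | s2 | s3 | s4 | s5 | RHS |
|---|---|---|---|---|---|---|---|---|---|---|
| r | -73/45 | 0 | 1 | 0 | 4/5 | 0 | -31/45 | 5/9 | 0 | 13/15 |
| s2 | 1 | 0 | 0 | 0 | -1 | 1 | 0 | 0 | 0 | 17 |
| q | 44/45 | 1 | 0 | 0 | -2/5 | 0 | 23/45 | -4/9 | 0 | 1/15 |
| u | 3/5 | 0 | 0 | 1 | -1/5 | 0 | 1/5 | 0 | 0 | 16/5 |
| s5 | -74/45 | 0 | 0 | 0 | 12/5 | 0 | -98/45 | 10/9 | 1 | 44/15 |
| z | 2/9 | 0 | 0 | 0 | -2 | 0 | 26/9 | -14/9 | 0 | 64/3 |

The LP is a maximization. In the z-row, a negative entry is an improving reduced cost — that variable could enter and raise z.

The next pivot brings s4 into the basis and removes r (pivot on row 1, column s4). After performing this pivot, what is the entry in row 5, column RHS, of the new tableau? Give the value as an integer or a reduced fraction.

Pivot element is row 1, column s4: 5/9.
Normalize row 1: new (row 1, RHS) = (13/15)/(5/9) = 39/25.
row 5 ← row 5 − (10/9)·(new row 1): 44/15 − (10/9)·(39/25) = 6/5.

6/5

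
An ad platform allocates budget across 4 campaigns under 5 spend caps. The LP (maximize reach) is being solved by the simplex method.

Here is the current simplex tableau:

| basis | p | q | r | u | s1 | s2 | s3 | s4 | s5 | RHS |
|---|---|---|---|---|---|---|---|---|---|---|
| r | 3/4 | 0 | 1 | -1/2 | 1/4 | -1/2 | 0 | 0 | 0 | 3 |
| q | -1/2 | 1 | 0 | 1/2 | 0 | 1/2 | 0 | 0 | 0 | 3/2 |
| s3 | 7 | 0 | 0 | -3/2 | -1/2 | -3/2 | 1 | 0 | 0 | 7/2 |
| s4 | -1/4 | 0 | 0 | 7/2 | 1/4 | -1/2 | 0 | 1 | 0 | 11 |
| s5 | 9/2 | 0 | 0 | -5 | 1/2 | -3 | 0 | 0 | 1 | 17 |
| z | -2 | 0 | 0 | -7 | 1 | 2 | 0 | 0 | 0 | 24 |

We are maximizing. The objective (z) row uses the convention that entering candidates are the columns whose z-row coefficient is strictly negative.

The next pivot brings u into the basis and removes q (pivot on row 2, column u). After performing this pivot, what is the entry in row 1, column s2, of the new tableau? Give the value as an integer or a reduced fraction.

Pivot element is row 2, column u: 1/2.
Normalize row 2: new (row 2, s2) = (1/2)/(1/2) = 1.
row 1 ← row 1 − (-1/2)·(new row 2): -1/2 − (-1/2)·1 = 0.

0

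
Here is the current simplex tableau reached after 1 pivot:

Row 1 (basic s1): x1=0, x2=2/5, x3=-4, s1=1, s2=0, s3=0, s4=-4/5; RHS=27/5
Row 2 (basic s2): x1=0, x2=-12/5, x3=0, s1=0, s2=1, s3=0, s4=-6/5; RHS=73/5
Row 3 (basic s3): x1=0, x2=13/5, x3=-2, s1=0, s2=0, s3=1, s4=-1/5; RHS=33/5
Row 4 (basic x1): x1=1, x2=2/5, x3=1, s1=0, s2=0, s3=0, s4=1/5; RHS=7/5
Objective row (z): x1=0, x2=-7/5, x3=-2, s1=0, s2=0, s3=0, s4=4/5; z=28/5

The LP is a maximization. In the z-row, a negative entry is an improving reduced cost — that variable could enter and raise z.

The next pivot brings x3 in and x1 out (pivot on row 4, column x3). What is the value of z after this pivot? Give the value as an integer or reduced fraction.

Minimum ratio for x3: (7/5)/1 = 7/5.
z changes by −(z-row coeff of x3)·ratio = −(-2)·(7/5) = 14/5.
New z = 28/5 + (14/5) = 42/5.

42/5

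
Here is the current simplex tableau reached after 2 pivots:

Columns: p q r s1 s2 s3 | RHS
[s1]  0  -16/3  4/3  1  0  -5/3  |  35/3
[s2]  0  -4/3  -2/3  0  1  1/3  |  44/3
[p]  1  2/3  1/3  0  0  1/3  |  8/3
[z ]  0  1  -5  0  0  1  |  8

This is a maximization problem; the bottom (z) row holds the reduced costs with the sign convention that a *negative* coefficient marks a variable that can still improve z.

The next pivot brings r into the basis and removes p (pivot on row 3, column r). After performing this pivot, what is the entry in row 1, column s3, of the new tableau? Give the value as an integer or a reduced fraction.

-3

Pivot element is row 3, column r: 1/3.
Normalize row 3: new (row 3, s3) = (1/3)/(1/3) = 1.
row 1 ← row 1 − (4/3)·(new row 3): -5/3 − (4/3)·1 = -3.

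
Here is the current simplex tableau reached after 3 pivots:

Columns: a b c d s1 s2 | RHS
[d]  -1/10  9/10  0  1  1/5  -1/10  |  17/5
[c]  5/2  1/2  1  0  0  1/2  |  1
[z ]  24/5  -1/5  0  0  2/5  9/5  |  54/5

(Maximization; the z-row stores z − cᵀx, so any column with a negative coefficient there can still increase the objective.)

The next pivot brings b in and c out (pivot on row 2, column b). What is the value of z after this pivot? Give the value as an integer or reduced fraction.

56/5

Minimum ratio for b: 1/(1/2) = 2.
z changes by −(z-row coeff of b)·ratio = −(-1/5)·2 = 2/5.
New z = 54/5 + (2/5) = 56/5.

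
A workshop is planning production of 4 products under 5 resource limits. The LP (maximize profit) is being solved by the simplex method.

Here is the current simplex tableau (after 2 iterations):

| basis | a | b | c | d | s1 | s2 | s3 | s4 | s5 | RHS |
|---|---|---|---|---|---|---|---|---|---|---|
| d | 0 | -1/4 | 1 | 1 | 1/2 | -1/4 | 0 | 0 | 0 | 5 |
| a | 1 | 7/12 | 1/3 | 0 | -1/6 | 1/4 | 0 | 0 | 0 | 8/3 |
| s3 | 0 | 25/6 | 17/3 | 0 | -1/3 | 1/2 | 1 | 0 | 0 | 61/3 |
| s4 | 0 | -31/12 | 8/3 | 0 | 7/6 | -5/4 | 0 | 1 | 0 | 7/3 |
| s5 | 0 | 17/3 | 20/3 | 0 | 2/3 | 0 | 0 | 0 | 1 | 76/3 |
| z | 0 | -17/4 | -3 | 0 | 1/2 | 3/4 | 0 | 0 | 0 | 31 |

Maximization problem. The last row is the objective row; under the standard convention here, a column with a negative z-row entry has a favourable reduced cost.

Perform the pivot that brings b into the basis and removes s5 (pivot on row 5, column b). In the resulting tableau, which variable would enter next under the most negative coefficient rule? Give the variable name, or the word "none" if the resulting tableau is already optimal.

Pivot element 17/3. New z-row = old z-row − (-17/4)·(row 5/(17/3)).
Updated z-row coefficients: a: 0, b: 0, c: 2, d: 0, s1: 1, s2: 3/4, s3: 0, s4: 0, s5: 3/4.
No coefficient is strictly negative; the tableau after this pivot is optimal.

none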